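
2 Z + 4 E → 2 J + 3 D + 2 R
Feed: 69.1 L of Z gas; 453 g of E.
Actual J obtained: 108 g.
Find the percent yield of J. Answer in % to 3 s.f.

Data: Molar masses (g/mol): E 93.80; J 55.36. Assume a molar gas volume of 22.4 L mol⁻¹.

80.8 %

n(Z) = 69.10 / 22.4 = 3.085 mol
n(E) = 453.0 / 93.80 = 4.829 mol
n/ν → Z: 1.543, E: 1.207; E is limiting.
theoretical n(J) = (2/4) × 4.829 = 2.415 mol → 133.7 g
% yield = 108 / 133.7 × 100 = 80.78 %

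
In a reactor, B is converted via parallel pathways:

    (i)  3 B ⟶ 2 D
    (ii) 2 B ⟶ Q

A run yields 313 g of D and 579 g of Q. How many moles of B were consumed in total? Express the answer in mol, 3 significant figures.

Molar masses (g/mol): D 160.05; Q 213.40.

n(D) = 313 / 160.05 = 1.956 mol
n(Q) = 579 / 213.40 = 2.713 mol
n(B) via (i) = (3/2)×1.956 = 2.934 mol
n(B) via (ii) = (2/1)×2.713 = 5.426 mol
total n(B) = 2.934 + 5.426 = 8.360 mol

8.36 mol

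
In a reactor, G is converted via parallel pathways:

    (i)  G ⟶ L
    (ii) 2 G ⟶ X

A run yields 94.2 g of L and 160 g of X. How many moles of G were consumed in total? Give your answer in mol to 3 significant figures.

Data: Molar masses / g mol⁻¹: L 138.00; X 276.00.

1.84 mol

n(L) = 94.2 / 138.00 = 0.6826 mol
n(X) = 160 / 276.00 = 0.5797 mol
n(G) via (i) = (1/1)×0.6826 = 0.6826 mol
n(G) via (ii) = (2/1)×0.5797 = 1.159 mol
total n(G) = 0.6826 + 1.159 = 1.842 mol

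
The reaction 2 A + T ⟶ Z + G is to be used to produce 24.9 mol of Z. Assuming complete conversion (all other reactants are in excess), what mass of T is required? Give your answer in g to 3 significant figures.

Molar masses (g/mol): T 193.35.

4810 g

n(Z) = 24.90 mol
n(T) = (1/1) × 24.90 = 24.90 mol
mass = 24.90 × 193.35 = 4814 g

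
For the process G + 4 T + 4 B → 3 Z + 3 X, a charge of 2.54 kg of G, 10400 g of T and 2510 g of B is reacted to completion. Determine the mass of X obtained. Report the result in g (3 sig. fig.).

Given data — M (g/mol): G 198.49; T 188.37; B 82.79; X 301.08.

6850 g

n(G) = 2.540×1000 / 198.49 = 12.80 mol
n(T) = 10400 / 188.37 = 55.21 mol
n(B) = 2510 / 82.79 = 30.32 mol
n/ν for G = 12.80/1 = 12.80
n/ν for T = 55.21/4 = 13.80
n/ν for B = 30.32/4 = 7.580
Smallest n/ν is B → limiting reagent.
n(X) = (3/4) × 30.32 = 22.74 mol
mass = 22.74 × 301.08 = 6847 g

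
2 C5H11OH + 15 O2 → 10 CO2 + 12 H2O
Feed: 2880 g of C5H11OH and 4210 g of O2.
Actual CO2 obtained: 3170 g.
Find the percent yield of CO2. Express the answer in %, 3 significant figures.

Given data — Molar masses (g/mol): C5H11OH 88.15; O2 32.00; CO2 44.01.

n(C5H11OH) = 2880 / 88.15 = 32.67 mol
n(O2) = 4210 / 32.00 = 131.6 mol
n/ν for C5H11OH = 32.67/2 = 16.34
n/ν for O2 = 131.6/15 = 8.773
Smallest n/ν is O2 → limiting reagent.
theoretical n(CO2) = (10/15) × 131.6 = 87.73 mol → 3861 g
% yield = 3170 / 3861 × 100 = 82.10 %

82.1 %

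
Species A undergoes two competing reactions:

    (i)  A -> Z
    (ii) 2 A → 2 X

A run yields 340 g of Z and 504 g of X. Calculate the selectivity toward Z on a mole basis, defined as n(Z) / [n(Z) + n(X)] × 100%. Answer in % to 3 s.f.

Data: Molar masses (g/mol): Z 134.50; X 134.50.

40.3 %

n(Z) = 340 / 134.50 = 2.528 mol
n(X) = 504 / 134.50 = 3.747 mol
selectivity = 2.528/(2.528+3.747) × 100 = 40.29 %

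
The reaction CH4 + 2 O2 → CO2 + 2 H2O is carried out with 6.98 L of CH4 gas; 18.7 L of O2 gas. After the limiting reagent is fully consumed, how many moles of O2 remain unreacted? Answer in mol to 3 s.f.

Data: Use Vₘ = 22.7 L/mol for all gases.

n(CH4) = 6.980 / 22.7 = 0.3075 mol
n(O2) = 18.70 / 22.7 = 0.8238 mol
n/ν → CH4: 0.3075, O2: 0.4119; CH4 is limiting.
O2 consumed = (2/1) × 0.3075 = 0.6150 mol
O2 remaining = 0.8238 − 0.6150 = 0.2088 mol

0.209 mol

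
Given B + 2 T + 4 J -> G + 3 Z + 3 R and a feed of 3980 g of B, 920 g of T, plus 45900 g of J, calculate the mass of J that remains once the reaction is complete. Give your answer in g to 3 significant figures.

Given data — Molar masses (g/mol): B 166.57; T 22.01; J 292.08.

21500 g

n(B) = 3980 / 166.57 = 23.89 mol
n(T) = 920.0 / 22.01 = 41.80 mol
n(J) = 45900 / 292.08 = 157.1 mol
n/ν → B: 23.89, T: 20.90, J: 39.28; T is limiting.
J consumed = (4/2) × 41.80 = 83.60 mol
J remaining = 157.1 − 83.60 = 73.50 mol
mass = 73.50 × 292.08 = 21470 g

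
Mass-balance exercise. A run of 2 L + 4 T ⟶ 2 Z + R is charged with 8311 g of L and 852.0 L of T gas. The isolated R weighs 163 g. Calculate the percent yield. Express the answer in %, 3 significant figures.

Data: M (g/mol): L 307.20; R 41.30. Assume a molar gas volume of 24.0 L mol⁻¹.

n(L) = 8311 / 307.20 = 27.05 mol
n(T) = 852.0 / 24.0 = 35.50 mol
n/ν for L = 27.05/2 = 13.53
n/ν for T = 35.50/4 = 8.875
Smallest n/ν is T → limiting reagent.
theoretical n(R) = (1/4) × 35.50 = 8.875 mol → 366.5 g
% yield = 163 / 366.5 × 100 = 44.47 %

44.5 %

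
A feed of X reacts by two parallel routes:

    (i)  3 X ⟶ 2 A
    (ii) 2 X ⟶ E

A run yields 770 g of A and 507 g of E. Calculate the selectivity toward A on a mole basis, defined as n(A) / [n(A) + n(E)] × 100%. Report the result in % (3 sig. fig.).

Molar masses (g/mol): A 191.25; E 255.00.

n(A) = 770 / 191.25 = 4.026 mol
n(E) = 507 / 255.00 = 1.988 mol
selectivity = 4.026/(4.026+1.988) × 100 = 66.94 %

66.9 %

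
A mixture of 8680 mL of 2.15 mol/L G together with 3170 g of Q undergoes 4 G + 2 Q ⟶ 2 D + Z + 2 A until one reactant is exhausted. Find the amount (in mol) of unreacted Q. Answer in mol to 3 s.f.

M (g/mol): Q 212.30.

n(G) = 2.15 × 8680/1000 = 18.66 mol
n(Q) = 3170 / 212.30 = 14.93 mol
n/ν → G: 4.665, Q: 7.465; G is limiting.
Q consumed = (2/4) × 18.66 = 9.330 mol
Q remaining = 14.93 − 9.330 = 5.600 mol

5.60 mol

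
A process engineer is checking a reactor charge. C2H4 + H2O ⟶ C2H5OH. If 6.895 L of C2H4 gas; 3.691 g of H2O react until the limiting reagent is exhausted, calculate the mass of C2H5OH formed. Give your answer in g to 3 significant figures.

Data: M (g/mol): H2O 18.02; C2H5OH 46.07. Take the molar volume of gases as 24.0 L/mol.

n(C2H4) = 6.895 / 24.0 = 0.2873 mol
n(H2O) = 3.691 / 18.02 = 0.2048 mol
n/ν for C2H4 = 0.2873/1 = 0.2873
n/ν for H2O = 0.2048/1 = 0.2048
Smallest n/ν is H2O → limiting reagent.
n(C2H5OH) = (1/1) × 0.2048 = 0.2048 mol
mass = 0.2048 × 46.07 = 9.435 g

9.44 g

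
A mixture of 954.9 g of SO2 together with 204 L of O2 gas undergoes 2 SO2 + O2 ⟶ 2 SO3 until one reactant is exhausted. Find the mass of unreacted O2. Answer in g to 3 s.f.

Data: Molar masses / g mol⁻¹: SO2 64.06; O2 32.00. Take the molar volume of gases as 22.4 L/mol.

52.9 g

n(SO2) = 954.9 / 64.06 = 14.91 mol
n(O2) = 204.0 / 22.4 = 9.107 mol
n/ν for SO2 = 14.91/2 = 7.455
n/ν for O2 = 9.107/1 = 9.107
Smallest n/ν is SO2 → limiting reagent.
O2 consumed = (1/2) × 14.91 = 7.455 mol
O2 remaining = 9.107 − 7.455 = 1.652 mol
mass = 1.652 × 32.00 = 52.86 g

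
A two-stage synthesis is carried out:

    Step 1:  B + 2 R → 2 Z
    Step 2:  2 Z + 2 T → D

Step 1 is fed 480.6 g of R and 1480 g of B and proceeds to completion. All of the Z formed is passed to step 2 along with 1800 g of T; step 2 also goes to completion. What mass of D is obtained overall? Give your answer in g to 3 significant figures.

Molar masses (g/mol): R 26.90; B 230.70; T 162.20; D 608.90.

Step 1:
n(R) = 480.6 / 26.90 = 17.87 mol
n(B) = 1480 / 230.70 = 6.415 mol
n/ν for R = 17.87/2 = 8.935
n/ν for B = 6.415/1 = 6.415
Smallest n/ν is B → limiting reagent.
n(Z) produced = (2/1) × 6.415 = 12.83 mol
Step 2:
n(Z) available = 12.83 mol
n(T) = 1800 / 162.20 = 11.10 mol
n/ν for Z = 12.83/2 = 6.415
n/ν for T = 11.10/2 = 5.550
Smallest n/ν is T → limiting reagent.
n(D) = (1/2) × 11.10 = 5.550 mol
mass = 5.550 × 608.90 = 3379 g

3380 g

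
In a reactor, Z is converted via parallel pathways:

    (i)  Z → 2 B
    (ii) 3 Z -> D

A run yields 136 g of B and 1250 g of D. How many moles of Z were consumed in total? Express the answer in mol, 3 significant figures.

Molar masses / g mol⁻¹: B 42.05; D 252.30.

n(B) = 136 / 42.05 = 3.234 mol
n(D) = 1250 / 252.30 = 4.954 mol
n(Z) via (i) = (1/2)×3.234 = 1.617 mol
n(Z) via (ii) = (3/1)×4.954 = 14.86 mol
total n(Z) = 1.617 + 14.86 = 16.48 mol

16.5 mol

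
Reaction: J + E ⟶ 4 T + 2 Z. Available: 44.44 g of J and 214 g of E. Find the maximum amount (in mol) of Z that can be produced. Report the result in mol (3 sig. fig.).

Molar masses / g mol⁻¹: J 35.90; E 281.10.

n(J) = 44.44 / 35.90 = 1.238 mol
n(E) = 214.0 / 281.10 = 0.7613 mol
n/ν for J = 1.238/1 = 1.238
n/ν for E = 0.7613/1 = 0.7613
Smallest n/ν is E → limiting reagent.
n(Z) = (2/1) × 0.7613 = 1.523 mol

1.52 mol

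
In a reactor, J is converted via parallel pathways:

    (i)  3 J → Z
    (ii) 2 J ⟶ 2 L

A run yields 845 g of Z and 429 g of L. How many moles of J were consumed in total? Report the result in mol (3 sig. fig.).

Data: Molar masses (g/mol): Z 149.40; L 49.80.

n(Z) = 845 / 149.40 = 5.656 mol
n(L) = 429 / 49.80 = 8.614 mol
n(J) via (i) = (3/1)×5.656 = 16.97 mol
n(J) via (ii) = (2/2)×8.614 = 8.614 mol
total n(J) = 16.97 + 8.614 = 25.58 mol

25.6 mol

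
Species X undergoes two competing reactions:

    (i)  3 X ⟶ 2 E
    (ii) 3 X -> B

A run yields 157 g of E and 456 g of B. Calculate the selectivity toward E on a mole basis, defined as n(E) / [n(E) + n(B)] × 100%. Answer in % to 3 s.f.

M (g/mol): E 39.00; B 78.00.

n(E) = 157 / 39.00 = 4.026 mol
n(B) = 456 / 78.00 = 5.846 mol
selectivity = 4.026/(4.026+5.846) × 100 = 40.78 %

40.8 %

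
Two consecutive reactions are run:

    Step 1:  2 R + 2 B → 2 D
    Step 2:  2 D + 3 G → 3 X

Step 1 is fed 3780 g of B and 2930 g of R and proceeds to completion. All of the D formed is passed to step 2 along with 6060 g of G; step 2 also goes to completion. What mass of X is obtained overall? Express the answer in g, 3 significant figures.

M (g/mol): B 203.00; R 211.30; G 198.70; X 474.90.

9880 g

Step 1:
n(B) = 3780 / 203.00 = 18.62 mol
n(R) = 2930 / 211.30 = 13.87 mol
n/ν for B = 18.62/2 = 9.310
n/ν for R = 13.87/2 = 6.935
Smallest n/ν is R → limiting reagent.
n(D) produced = (2/2) × 13.87 = 13.87 mol
Step 2:
n(D) available = 13.87 mol
n(G) = 6060 / 198.70 = 30.50 mol
n/ν for D = 13.87/2 = 6.935
n/ν for G = 30.50/3 = 10.17
Smallest n/ν is D → limiting reagent.
n(X) = (3/2) × 13.87 = 20.81 mol
mass = 20.81 × 474.90 = 9883 g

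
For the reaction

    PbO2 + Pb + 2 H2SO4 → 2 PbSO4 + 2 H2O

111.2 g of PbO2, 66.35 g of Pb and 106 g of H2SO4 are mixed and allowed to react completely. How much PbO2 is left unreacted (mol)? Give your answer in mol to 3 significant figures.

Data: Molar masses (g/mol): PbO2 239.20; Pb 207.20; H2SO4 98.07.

n(PbO2) = 111.2 / 239.20 = 0.4649 mol
n(Pb) = 66.35 / 207.20 = 0.3202 mol
n(H2SO4) = 106.0 / 98.07 = 1.081 mol
n/ν for PbO2 = 0.4649/1 = 0.4649
n/ν for Pb = 0.3202/1 = 0.3202
n/ν for H2SO4 = 1.081/2 = 0.5405
Smallest n/ν is Pb → limiting reagent.
PbO2 consumed = (1/1) × 0.3202 = 0.3202 mol
PbO2 remaining = 0.4649 − 0.3202 = 0.1447 mol

0.145 mol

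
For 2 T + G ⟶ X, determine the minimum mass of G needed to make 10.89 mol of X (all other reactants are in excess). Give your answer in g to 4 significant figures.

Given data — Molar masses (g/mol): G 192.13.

2092 g

n(X) = 10.89 mol
n(G) = (1/1) × 10.89 = 10.89 mol
mass = 10.89 × 192.13 = 2092 g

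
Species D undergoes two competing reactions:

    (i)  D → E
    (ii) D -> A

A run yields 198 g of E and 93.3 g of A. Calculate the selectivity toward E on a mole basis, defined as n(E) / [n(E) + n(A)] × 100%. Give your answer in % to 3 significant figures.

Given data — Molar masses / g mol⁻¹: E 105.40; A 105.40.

68.0 %

n(E) = 198 / 105.40 = 1.879 mol
n(A) = 93.3 / 105.40 = 0.8852 mol
selectivity = 1.879/(1.879+0.8852) × 100 = 67.98 %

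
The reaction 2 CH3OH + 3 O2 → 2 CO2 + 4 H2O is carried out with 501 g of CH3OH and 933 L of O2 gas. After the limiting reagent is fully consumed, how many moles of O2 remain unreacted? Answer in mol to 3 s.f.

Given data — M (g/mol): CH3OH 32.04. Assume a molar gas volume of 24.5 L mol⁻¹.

14.6 mol

n(CH3OH) = 501.0 / 32.04 = 15.64 mol
n(O2) = 933.0 / 24.5 = 38.08 mol
n/ν for CH3OH = 15.64/2 = 7.820
n/ν for O2 = 38.08/3 = 12.69
Smallest n/ν is CH3OH → limiting reagent.
O2 consumed = (3/2) × 15.64 = 23.46 mol
O2 remaining = 38.08 − 23.46 = 14.62 mol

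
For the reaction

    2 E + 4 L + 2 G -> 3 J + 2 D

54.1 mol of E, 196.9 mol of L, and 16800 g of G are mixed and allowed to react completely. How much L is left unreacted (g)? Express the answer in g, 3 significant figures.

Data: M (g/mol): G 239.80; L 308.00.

27300 g

n(E) = 54.10 mol
n(L) = 196.9 mol
n(G) = 16800 / 239.80 = 70.06 mol
n/ν for E = 54.10/2 = 27.05
n/ν for L = 196.9/4 = 49.23
n/ν for G = 70.06/2 = 35.03
Smallest n/ν is E → limiting reagent.
L consumed = (4/2) × 54.10 = 108.2 mol
L remaining = 196.9 − 108.2 = 88.70 mol
mass = 88.70 × 308.00 = 27320 g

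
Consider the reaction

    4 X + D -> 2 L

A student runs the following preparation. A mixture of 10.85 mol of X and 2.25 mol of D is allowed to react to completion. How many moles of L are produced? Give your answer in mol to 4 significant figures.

n(X) = 10.85 mol
n(D) = 2.250 mol
n/ν → X: 2.713, D: 2.250; D is limiting.
n(L) = (2/1) × 2.250 = 4.500 mol

4.500 mol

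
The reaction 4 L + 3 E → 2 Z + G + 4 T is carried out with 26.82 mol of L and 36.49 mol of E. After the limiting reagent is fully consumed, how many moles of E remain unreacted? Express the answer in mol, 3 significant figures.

n(L) = 26.82 mol
n(E) = 36.49 mol
n/ν for L = 26.82/4 = 6.705
n/ν for E = 36.49/3 = 12.16
Smallest n/ν is L → limiting reagent.
E consumed = (3/4) × 26.82 = 20.12 mol
E remaining = 36.49 − 20.12 = 16.37 mol

16.4 mol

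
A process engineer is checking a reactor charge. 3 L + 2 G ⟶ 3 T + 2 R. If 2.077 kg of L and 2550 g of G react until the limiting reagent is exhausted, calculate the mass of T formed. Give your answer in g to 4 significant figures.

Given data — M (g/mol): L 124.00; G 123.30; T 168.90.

n(L) = 2.077×1000 / 124.00 = 16.75 mol
n(G) = 2550 / 123.30 = 20.68 mol
n/ν → L: 5.583, G: 10.34; L is limiting.
n(T) = (3/3) × 16.75 = 16.75 mol
mass = 16.75 × 168.90 = 2829 g

2829 g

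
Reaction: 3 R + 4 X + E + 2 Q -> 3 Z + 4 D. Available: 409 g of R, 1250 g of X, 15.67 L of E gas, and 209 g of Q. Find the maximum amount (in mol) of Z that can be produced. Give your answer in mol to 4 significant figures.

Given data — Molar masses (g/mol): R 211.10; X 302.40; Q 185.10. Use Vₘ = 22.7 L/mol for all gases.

n(R) = 409.0 / 211.10 = 1.937 mol
n(X) = 1250 / 302.40 = 4.134 mol
n(E) = 15.67 / 22.7 = 0.6903 mol
n(Q) = 209.0 / 185.10 = 1.129 mol
n/ν → R: 0.6457, X: 1.034, E: 0.6903, Q: 0.5645; Q is limiting.
n(Z) = (3/2) × 1.129 = 1.694 mol

1.694 mol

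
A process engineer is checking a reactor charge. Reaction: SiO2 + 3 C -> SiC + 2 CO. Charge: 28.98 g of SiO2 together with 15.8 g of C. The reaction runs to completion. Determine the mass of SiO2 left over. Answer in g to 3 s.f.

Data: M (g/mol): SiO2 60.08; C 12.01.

2.63 g

n(SiO2) = 28.98 / 60.08 = 0.4824 mol
n(C) = 15.80 / 12.01 = 1.316 mol
n/ν for SiO2 = 0.4824/1 = 0.4824
n/ν for C = 1.316/3 = 0.4387
Smallest n/ν is C → limiting reagent.
SiO2 consumed = (1/3) × 1.316 = 0.4387 mol
SiO2 remaining = 0.4824 − 0.4387 = 0.04370 mol
mass = 0.04370 × 60.08 = 2.625 g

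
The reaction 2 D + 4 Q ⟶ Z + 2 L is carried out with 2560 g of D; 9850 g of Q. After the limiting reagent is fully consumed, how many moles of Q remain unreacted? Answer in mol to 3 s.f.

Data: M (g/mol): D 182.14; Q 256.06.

10.4 mol

n(D) = 2560 / 182.14 = 14.06 mol
n(Q) = 9850 / 256.06 = 38.47 mol
n/ν for D = 14.06/2 = 7.030
n/ν for Q = 38.47/4 = 9.618
Smallest n/ν is D → limiting reagent.
Q consumed = (4/2) × 14.06 = 28.12 mol
Q remaining = 38.47 − 28.12 = 10.35 mol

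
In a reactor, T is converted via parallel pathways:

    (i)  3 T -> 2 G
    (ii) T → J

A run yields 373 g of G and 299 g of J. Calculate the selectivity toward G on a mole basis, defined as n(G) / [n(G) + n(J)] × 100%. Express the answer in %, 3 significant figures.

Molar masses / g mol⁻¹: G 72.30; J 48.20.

45.4 %

n(G) = 373 / 72.30 = 5.159 mol
n(J) = 299 / 48.20 = 6.203 mol
selectivity = 5.159/(5.159+6.203) × 100 = 45.41 %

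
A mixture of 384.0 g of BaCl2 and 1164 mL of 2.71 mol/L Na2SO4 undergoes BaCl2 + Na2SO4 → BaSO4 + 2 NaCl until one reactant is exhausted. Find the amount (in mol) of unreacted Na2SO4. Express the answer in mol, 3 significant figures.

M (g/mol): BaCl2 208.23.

1.31 mol

n(BaCl2) = 384.0 / 208.23 = 1.844 mol
n(Na2SO4) = 2.71 × 1164/1000 = 3.154 mol
n/ν → BaCl2: 1.844, Na2SO4: 3.154; BaCl2 is limiting.
Na2SO4 consumed = (1/1) × 1.844 = 1.844 mol
Na2SO4 remaining = 3.154 − 1.844 = 1.310 mol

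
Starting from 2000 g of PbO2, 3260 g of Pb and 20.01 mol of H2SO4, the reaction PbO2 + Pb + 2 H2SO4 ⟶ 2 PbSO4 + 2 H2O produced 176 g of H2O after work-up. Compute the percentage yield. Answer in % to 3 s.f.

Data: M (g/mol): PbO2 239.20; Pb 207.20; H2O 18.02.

58.4 %

n(PbO2) = 2000 / 239.20 = 8.361 mol
n(Pb) = 3260 / 207.20 = 15.73 mol
n(H2SO4) = 20.01 mol
n/ν → PbO2: 8.361, Pb: 15.73, H2SO4: 10.01; PbO2 is limiting.
theoretical n(H2O) = (2/1) × 8.361 = 16.72 mol → 301.3 g
% yield = 176 / 301.3 × 100 = 58.41 %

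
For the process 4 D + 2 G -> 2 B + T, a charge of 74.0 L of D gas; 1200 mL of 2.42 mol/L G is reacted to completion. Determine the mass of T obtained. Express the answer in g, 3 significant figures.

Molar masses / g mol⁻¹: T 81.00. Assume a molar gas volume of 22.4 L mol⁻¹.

n(D) = 74.00 / 22.4 = 3.304 mol
n(G) = 2.42 × 1200/1000 = 2.904 mol
n/ν → D: 0.8260, G: 1.452; D is limiting.
n(T) = (1/4) × 3.304 = 0.8260 mol
mass = 0.8260 × 81.00 = 66.91 g

66.9 g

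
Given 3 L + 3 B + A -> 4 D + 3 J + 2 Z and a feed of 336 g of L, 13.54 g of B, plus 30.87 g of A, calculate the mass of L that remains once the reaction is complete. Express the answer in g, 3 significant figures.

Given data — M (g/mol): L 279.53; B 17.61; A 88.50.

n(L) = 336.0 / 279.53 = 1.202 mol
n(B) = 13.54 / 17.61 = 0.7689 mol
n(A) = 30.87 / 88.50 = 0.3488 mol
n/ν → L: 0.4007, B: 0.2563, A: 0.3488; B is limiting.
L consumed = (3/3) × 0.7689 = 0.7689 mol
L remaining = 1.202 − 0.7689 = 0.4331 mol
mass = 0.4331 × 279.53 = 121.1 g

121 g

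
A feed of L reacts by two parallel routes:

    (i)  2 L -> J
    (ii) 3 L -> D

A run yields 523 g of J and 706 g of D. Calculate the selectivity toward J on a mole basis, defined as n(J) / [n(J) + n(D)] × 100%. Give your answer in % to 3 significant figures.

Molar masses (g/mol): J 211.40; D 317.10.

n(J) = 523 / 211.40 = 2.474 mol
n(D) = 706 / 317.10 = 2.226 mol
selectivity = 2.474/(2.474+2.226) × 100 = 52.64 %

52.6 %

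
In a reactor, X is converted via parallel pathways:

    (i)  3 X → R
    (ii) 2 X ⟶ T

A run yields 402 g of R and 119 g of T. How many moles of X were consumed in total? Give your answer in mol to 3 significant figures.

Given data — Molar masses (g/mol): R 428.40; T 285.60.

n(R) = 402 / 428.40 = 0.9384 mol
n(T) = 119 / 285.60 = 0.4167 mol
n(X) via (i) = (3/1)×0.9384 = 2.815 mol
n(X) via (ii) = (2/1)×0.4167 = 0.8334 mol
total n(X) = 2.815 + 0.8334 = 3.648 mol

3.65 mol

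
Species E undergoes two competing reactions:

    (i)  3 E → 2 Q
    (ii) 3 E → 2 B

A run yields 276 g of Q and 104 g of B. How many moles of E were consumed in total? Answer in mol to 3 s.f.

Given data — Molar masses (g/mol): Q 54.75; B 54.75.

n(Q) = 276 / 54.75 = 5.041 mol
n(B) = 104 / 54.75 = 1.900 mol
n(E) via (i) = (3/2)×5.041 = 7.562 mol
n(E) via (ii) = (3/2)×1.900 = 2.850 mol
total n(E) = 7.562 + 2.850 = 10.41 mol

10.4 mol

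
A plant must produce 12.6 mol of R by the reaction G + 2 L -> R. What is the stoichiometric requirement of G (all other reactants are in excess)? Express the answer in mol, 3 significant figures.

12.6 mol

n(R) = 12.60 mol
n(G) = (1/1) × 12.60 = 12.60 mol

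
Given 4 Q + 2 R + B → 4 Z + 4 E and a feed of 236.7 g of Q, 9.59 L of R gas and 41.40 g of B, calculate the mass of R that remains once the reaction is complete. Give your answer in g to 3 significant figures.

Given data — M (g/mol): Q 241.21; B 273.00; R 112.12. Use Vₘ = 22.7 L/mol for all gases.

n(Q) = 236.7 / 241.21 = 0.9813 mol
n(R) = 9.590 / 22.7 = 0.4225 mol
n(B) = 41.40 / 273.00 = 0.1516 mol
n/ν → Q: 0.2453, R: 0.2113, B: 0.1516; B is limiting.
R consumed = (2/1) × 0.1516 = 0.3032 mol
R remaining = 0.4225 − 0.3032 = 0.1193 mol
mass = 0.1193 × 112.12 = 13.38 g

13.4 g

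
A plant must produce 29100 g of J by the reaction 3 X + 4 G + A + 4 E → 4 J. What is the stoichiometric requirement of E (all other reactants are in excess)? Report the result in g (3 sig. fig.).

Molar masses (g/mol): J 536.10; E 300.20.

16300 g

n(J) = 29100 / 536.10 = 54.28 mol
n(E) = (4/4) × 54.28 = 54.28 mol
mass = 54.28 × 300.20 = 16290 g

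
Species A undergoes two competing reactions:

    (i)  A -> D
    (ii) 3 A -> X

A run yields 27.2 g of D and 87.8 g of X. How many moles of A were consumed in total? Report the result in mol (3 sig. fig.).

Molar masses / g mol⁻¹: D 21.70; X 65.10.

n(D) = 27.2 / 21.70 = 1.253 mol
n(X) = 87.8 / 65.10 = 1.349 mol
n(A) via (i) = (1/1)×1.253 = 1.253 mol
n(A) via (ii) = (3/1)×1.349 = 4.047 mol
total n(A) = 1.253 + 4.047 = 5.300 mol

5.30 mol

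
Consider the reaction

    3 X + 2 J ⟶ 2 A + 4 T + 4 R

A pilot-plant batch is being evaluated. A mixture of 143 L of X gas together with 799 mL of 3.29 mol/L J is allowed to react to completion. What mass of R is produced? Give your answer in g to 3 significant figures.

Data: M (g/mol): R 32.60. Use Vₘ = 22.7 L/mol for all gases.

n(X) = 143.0 / 22.7 = 6.300 mol
n(J) = 3.29 × 799.0/1000 = 2.629 mol
n/ν for X = 6.300/3 = 2.100
n/ν for J = 2.629/2 = 1.315
Smallest n/ν is J → limiting reagent.
n(R) = (4/2) × 2.629 = 5.258 mol
mass = 5.258 × 32.60 = 171.4 g

171 g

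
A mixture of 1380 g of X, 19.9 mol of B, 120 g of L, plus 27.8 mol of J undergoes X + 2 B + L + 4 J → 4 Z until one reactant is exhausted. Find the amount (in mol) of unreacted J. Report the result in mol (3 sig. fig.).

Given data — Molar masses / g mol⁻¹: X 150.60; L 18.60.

n(X) = 1380 / 150.60 = 9.163 mol
n(B) = 19.90 mol
n(L) = 120.0 / 18.60 = 6.452 mol
n(J) = 27.80 mol
n/ν → X: 9.163, B: 9.950, L: 6.452, J: 6.950; L is limiting.
J consumed = (4/1) × 6.452 = 25.81 mol
J remaining = 27.80 − 25.81 = 1.990 mol

1.99 mol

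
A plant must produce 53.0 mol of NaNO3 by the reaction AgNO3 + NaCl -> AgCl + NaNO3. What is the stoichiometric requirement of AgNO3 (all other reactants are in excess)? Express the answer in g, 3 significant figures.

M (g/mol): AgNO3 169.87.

n(NaNO3) = 53.00 mol
n(AgNO3) = (1/1) × 53.00 = 53.00 mol
mass = 53.00 × 169.87 = 9003 g

9000 g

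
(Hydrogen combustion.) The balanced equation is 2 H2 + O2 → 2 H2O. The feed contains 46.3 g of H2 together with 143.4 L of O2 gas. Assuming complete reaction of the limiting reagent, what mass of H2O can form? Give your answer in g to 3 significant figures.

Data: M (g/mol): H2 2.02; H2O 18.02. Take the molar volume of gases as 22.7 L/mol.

n(H2) = 46.30 / 2.02 = 22.92 mol
n(O2) = 143.4 / 22.7 = 6.317 mol
n/ν for H2 = 22.92/2 = 11.46
n/ν for O2 = 6.317/1 = 6.317
Smallest n/ν is O2 → limiting reagent.
n(H2O) = (2/1) × 6.317 = 12.63 mol
mass = 12.63 × 18.02 = 227.6 g

228 g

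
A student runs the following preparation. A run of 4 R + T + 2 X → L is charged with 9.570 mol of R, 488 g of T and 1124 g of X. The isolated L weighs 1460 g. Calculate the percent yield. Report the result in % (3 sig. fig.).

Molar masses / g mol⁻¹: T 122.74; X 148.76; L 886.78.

68.8 %

n(R) = 9.570 mol
n(T) = 488.0 / 122.74 = 3.976 mol
n(X) = 1124 / 148.76 = 7.556 mol
n/ν for R = 9.570/4 = 2.393
n/ν for T = 3.976/1 = 3.976
n/ν for X = 7.556/2 = 3.778
Smallest n/ν is R → limiting reagent.
theoretical n(L) = (1/4) × 9.570 = 2.393 mol → 2122 g
% yield = 1460 / 2122 × 100 = 68.80 %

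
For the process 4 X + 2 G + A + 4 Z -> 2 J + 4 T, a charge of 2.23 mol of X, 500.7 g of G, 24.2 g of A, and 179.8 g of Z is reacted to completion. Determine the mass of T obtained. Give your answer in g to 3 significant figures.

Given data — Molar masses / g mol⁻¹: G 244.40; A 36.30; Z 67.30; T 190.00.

424 g

n(X) = 2.230 mol
n(G) = 500.7 / 244.40 = 2.049 mol
n(A) = 24.20 / 36.30 = 0.6667 mol
n(Z) = 179.8 / 67.30 = 2.672 mol
n/ν → X: 0.5575, G: 1.025, A: 0.6667, Z: 0.6680; X is limiting.
n(T) = (4/4) × 2.230 = 2.230 mol
mass = 2.230 × 190.00 = 423.7 g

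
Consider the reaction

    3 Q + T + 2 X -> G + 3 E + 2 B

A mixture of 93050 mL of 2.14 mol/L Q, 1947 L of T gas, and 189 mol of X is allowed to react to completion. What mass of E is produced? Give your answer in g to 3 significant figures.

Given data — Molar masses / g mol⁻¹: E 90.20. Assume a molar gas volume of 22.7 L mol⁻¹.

n(Q) = 2.14 × 93050/1000 = 199.1 mol
n(T) = 1947 / 22.7 = 85.77 mol
n(X) = 189.0 mol
n/ν → Q: 66.37, T: 85.77, X: 94.50; Q is limiting.
n(E) = (3/3) × 199.1 = 199.1 mol
mass = 199.1 × 90.20 = 17960 g

18000 g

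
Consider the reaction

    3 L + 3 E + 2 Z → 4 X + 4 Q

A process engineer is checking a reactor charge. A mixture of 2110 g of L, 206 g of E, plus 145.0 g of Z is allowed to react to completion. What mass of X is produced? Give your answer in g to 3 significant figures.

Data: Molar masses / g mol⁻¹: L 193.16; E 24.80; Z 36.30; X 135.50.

1080 g

n(L) = 2110 / 193.16 = 10.92 mol
n(E) = 206.0 / 24.80 = 8.306 mol
n(Z) = 145.0 / 36.30 = 3.994 mol
n/ν → L: 3.640, E: 2.769, Z: 1.997; Z is limiting.
n(X) = (4/2) × 3.994 = 7.988 mol
mass = 7.988 × 135.50 = 1082 g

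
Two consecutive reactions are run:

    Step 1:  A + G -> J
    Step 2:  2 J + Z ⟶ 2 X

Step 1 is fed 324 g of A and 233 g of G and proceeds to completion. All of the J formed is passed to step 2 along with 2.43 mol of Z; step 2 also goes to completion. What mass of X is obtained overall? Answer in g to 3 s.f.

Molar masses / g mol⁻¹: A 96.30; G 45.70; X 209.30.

Step 1:
n(A) = 324.0 / 96.30 = 3.364 mol
n(G) = 233.0 / 45.70 = 5.098 mol
n/ν for A = 3.364/1 = 3.364
n/ν for G = 5.098/1 = 5.098
Smallest n/ν is A → limiting reagent.
n(J) produced = (1/1) × 3.364 = 3.364 mol
Step 2:
n(J) available = 3.364 mol
n(Z) = 2.430 mol
n/ν for J = 3.364/2 = 1.682
n/ν for Z = 2.430/1 = 2.430
Smallest n/ν is J → limiting reagent.
n(X) = (2/2) × 3.364 = 3.364 mol
mass = 3.364 × 209.30 = 704.1 g

704 g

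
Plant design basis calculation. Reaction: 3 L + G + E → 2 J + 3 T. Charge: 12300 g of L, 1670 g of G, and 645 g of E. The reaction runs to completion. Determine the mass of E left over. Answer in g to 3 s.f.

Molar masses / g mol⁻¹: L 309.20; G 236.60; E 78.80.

n(L) = 12300 / 309.20 = 39.78 mol
n(G) = 1670 / 236.60 = 7.058 mol
n(E) = 645.0 / 78.80 = 8.185 mol
n/ν for L = 39.78/3 = 13.26
n/ν for G = 7.058/1 = 7.058
n/ν for E = 8.185/1 = 8.185
Smallest n/ν is G → limiting reagent.
E consumed = (1/1) × 7.058 = 7.058 mol
E remaining = 8.185 − 7.058 = 1.127 mol
mass = 1.127 × 78.80 = 88.81 g

88.8 g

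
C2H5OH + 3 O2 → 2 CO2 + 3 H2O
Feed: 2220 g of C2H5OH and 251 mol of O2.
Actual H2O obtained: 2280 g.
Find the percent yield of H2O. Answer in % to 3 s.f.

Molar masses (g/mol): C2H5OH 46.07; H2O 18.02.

n(C2H5OH) = 2220 / 46.07 = 48.19 mol
n(O2) = 251.0 mol
n/ν → C2H5OH: 48.19, O2: 83.67; C2H5OH is limiting.
theoretical n(H2O) = (3/1) × 48.19 = 144.6 mol → 2606 g
% yield = 2280 / 2606 × 100 = 87.49 %

87.5 %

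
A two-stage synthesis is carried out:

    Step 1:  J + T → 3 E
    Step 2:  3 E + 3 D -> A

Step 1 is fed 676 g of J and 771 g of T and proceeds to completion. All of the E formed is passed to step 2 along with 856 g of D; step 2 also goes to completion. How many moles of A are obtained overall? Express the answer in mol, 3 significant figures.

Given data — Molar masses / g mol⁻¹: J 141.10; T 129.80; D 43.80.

4.79 mol

Step 1:
n(J) = 676.0 / 141.10 = 4.791 mol
n(T) = 771.0 / 129.80 = 5.940 mol
n/ν for J = 4.791/1 = 4.791
n/ν for T = 5.940/1 = 5.940
Smallest n/ν is J → limiting reagent.
n(E) produced = (3/1) × 4.791 = 14.37 mol
Step 2:
n(E) available = 14.37 mol
n(D) = 856.0 / 43.80 = 19.54 mol
n/ν for E = 14.37/3 = 4.790
n/ν for D = 19.54/3 = 6.513
Smallest n/ν is E → limiting reagent.
n(A) = (1/3) × 14.37 = 4.790 mol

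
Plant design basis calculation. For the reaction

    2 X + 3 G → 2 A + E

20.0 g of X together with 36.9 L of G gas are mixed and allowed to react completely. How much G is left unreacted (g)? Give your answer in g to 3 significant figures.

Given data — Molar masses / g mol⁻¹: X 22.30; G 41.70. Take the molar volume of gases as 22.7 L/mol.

11.7 g

n(X) = 20.00 / 22.30 = 0.8969 mol
n(G) = 36.90 / 22.7 = 1.626 mol
n/ν → X: 0.4485, G: 0.5420; X is limiting.
G consumed = (3/2) × 0.8969 = 1.345 mol
G remaining = 1.626 − 1.345 = 0.2810 mol
mass = 0.2810 × 41.70 = 11.72 g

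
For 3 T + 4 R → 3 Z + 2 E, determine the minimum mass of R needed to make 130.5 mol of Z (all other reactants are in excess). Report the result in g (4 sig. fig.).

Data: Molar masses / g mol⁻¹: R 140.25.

24400 g

n(Z) = 130.5 mol
n(R) = (4/3) × 130.5 = 174.0 mol
mass = 174.0 × 140.25 = 24400 g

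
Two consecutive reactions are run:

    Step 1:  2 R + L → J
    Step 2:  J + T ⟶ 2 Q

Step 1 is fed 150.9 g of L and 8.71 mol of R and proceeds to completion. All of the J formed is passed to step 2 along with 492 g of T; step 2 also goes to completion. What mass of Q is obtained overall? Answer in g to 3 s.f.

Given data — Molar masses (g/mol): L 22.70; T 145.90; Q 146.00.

985 g

Step 1:
n(L) = 150.9 / 22.70 = 6.648 mol
n(R) = 8.710 mol
n/ν for L = 6.648/1 = 6.648
n/ν for R = 8.710/2 = 4.355
Smallest n/ν is R → limiting reagent.
n(J) produced = (1/2) × 8.710 = 4.355 mol
Step 2:
n(J) available = 4.355 mol
n(T) = 492.0 / 145.90 = 3.372 mol
n/ν for J = 4.355/1 = 4.355
n/ν for T = 3.372/1 = 3.372
Smallest n/ν is T → limiting reagent.
n(Q) = (2/1) × 3.372 = 6.744 mol
mass = 6.744 × 146.00 = 984.6 g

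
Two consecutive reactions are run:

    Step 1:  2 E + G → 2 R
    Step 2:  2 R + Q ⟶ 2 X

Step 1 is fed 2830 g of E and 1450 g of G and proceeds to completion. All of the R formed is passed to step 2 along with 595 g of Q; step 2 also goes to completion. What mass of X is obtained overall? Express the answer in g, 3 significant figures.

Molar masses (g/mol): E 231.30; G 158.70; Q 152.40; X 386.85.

3020 g

Step 1:
n(E) = 2830 / 231.30 = 12.24 mol
n(G) = 1450 / 158.70 = 9.137 mol
n/ν for E = 12.24/2 = 6.120
n/ν for G = 9.137/1 = 9.137
Smallest n/ν is E → limiting reagent.
n(R) produced = (2/2) × 12.24 = 12.24 mol
Step 2:
n(R) available = 12.24 mol
n(Q) = 595.0 / 152.40 = 3.904 mol
n/ν for R = 12.24/2 = 6.120
n/ν for Q = 3.904/1 = 3.904
Smallest n/ν is Q → limiting reagent.
n(X) = (2/1) × 3.904 = 7.808 mol
mass = 7.808 × 386.85 = 3021 g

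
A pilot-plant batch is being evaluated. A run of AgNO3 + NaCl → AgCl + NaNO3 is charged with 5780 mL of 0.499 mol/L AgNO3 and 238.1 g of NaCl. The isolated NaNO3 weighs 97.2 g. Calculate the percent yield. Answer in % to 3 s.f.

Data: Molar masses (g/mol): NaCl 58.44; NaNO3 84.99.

n(AgNO3) = 0.499 × 5780/1000 = 2.884 mol
n(NaCl) = 238.1 / 58.44 = 4.074 mol
n/ν for AgNO3 = 2.884/1 = 2.884
n/ν for NaCl = 4.074/1 = 4.074
Smallest n/ν is AgNO3 → limiting reagent.
theoretical n(NaNO3) = (1/1) × 2.884 = 2.884 mol → 245.1 g
% yield = 97.2 / 245.1 × 100 = 39.66 %

39.7 %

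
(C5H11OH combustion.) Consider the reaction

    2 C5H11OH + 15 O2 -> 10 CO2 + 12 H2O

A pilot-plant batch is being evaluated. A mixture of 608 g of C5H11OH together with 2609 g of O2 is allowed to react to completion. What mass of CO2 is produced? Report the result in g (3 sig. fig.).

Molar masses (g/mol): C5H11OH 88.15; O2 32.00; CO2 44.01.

n(C5H11OH) = 608.0 / 88.15 = 6.897 mol
n(O2) = 2609 / 32.00 = 81.53 mol
n/ν for C5H11OH = 6.897/2 = 3.449
n/ν for O2 = 81.53/15 = 5.435
Smallest n/ν is C5H11OH → limiting reagent.
n(CO2) = (10/2) × 6.897 = 34.49 mol
mass = 34.49 × 44.01 = 1518 g

1520 g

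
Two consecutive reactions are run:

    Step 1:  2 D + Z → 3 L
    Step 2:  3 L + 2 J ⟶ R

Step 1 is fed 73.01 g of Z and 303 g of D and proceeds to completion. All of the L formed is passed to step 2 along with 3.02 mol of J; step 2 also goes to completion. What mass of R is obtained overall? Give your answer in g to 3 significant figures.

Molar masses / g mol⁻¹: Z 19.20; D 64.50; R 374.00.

Step 1:
n(Z) = 73.01 / 19.20 = 3.803 mol
n(D) = 303.0 / 64.50 = 4.698 mol
n/ν → Z: 3.803, D: 2.349; D is limiting.
n(L) produced = (3/2) × 4.698 = 7.047 mol
Step 2:
n(L) available = 7.047 mol
n(J) = 3.020 mol
n/ν → L: 2.349, J: 1.510; J is limiting.
n(R) = (1/2) × 3.020 = 1.510 mol
mass = 1.510 × 374.00 = 564.7 g

565 g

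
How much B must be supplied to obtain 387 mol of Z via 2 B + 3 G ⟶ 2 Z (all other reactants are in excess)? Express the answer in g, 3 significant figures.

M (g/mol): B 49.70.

n(Z) = 387.0 mol
n(B) = (2/2) × 387.0 = 387.0 mol
mass = 387.0 × 49.70 = 19230 g

19200 g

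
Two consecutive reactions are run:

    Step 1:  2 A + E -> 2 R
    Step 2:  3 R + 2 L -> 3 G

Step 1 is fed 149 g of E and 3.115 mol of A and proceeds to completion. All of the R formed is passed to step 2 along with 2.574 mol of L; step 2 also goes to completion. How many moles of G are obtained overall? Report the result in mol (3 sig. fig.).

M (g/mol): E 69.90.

3.12 mol

Step 1:
n(E) = 149.0 / 69.90 = 2.132 mol
n(A) = 3.115 mol
n/ν for E = 2.132/1 = 2.132
n/ν for A = 3.115/2 = 1.558
Smallest n/ν is A → limiting reagent.
n(R) produced = (2/2) × 3.115 = 3.115 mol
Step 2:
n(R) available = 3.115 mol
n(L) = 2.574 mol
n/ν for R = 3.115/3 = 1.038
n/ν for L = 2.574/2 = 1.287
Smallest n/ν is R → limiting reagent.
n(G) = (3/3) × 3.115 = 3.115 mol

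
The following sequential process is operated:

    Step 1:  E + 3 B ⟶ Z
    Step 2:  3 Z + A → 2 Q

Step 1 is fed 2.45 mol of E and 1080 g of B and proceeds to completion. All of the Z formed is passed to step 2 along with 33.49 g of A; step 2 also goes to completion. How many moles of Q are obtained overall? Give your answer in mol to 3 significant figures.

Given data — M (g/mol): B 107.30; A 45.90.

1.46 mol

Step 1:
n(E) = 2.450 mol
n(B) = 1080 / 107.30 = 10.07 mol
n/ν for E = 2.450/1 = 2.450
n/ν for B = 10.07/3 = 3.357
Smallest n/ν is E → limiting reagent.
n(Z) produced = (1/1) × 2.450 = 2.450 mol
Step 2:
n(Z) available = 2.450 mol
n(A) = 33.49 / 45.90 = 0.7296 mol
n/ν for Z = 2.450/3 = 0.8167
n/ν for A = 0.7296/1 = 0.7296
Smallest n/ν is A → limiting reagent.
n(Q) = (2/1) × 0.7296 = 1.459 mol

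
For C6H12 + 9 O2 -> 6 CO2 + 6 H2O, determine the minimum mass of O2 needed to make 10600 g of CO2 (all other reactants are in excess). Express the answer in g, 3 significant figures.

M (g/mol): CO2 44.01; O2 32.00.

11600 g

n(CO2) = 10600 / 44.01 = 240.9 mol
n(O2) = (9/6) × 240.9 = 361.4 mol
mass = 361.4 × 32.00 = 11560 g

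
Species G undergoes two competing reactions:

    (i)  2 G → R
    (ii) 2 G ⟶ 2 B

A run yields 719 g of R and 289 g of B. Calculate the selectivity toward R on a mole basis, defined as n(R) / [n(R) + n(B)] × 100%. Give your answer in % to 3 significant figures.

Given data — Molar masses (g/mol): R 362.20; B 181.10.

n(R) = 719 / 362.20 = 1.985 mol
n(B) = 289 / 181.10 = 1.596 mol
selectivity = 1.985/(1.985+1.596) × 100 = 55.43 %

55.4 %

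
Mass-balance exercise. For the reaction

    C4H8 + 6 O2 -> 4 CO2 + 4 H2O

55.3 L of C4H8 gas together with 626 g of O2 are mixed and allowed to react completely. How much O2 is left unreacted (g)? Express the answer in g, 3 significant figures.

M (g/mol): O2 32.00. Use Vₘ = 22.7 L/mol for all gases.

n(C4H8) = 55.30 / 22.7 = 2.436 mol
n(O2) = 626.0 / 32.00 = 19.56 mol
n/ν → C4H8: 2.436, O2: 3.260; C4H8 is limiting.
O2 consumed = (6/1) × 2.436 = 14.62 mol
O2 remaining = 19.56 − 14.62 = 4.940 mol
mass = 4.940 × 32.00 = 158.1 g

158 g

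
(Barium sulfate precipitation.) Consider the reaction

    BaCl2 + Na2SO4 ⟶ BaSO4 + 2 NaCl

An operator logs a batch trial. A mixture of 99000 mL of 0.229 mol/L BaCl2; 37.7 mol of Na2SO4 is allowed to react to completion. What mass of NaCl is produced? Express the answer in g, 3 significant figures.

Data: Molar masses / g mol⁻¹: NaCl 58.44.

n(BaCl2) = 0.229 × 99000/1000 = 22.67 mol
n(Na2SO4) = 37.70 mol
n/ν → BaCl2: 22.67, Na2SO4: 37.70; BaCl2 is limiting.
n(NaCl) = (2/1) × 22.67 = 45.34 mol
mass = 45.34 × 58.44 = 2650 g

2650 g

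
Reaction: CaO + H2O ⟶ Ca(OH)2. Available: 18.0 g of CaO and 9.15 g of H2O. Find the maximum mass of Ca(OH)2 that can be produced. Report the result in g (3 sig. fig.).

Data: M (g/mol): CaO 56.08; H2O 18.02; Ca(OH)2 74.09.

n(CaO) = 18.00 / 56.08 = 0.3210 mol
n(H2O) = 9.150 / 18.02 = 0.5078 mol
n/ν for CaO = 0.3210/1 = 0.3210
n/ν for H2O = 0.5078/1 = 0.5078
Smallest n/ν is CaO → limiting reagent.
n(Ca(OH)2) = (1/1) × 0.3210 = 0.3210 mol
mass = 0.3210 × 74.09 = 23.78 g

23.8 g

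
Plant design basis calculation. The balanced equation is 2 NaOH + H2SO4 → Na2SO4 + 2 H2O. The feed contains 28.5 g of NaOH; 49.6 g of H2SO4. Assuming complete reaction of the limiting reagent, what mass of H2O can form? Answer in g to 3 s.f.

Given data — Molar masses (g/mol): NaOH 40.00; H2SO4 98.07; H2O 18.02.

n(NaOH) = 28.50 / 40.00 = 0.7125 mol
n(H2SO4) = 49.60 / 98.07 = 0.5058 mol
n/ν for NaOH = 0.7125/2 = 0.3563
n/ν for H2SO4 = 0.5058/1 = 0.5058
Smallest n/ν is NaOH → limiting reagent.
n(H2O) = (2/2) × 0.7125 = 0.7125 mol
mass = 0.7125 × 18.02 = 12.84 g

12.8 g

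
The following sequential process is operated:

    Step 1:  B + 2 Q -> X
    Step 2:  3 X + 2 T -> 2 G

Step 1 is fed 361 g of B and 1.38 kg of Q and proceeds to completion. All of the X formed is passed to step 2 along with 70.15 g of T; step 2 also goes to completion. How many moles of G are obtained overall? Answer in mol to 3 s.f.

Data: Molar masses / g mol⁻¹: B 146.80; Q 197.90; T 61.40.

Step 1:
n(B) = 361.0 / 146.80 = 2.459 mol
n(Q) = 1.380×1000 / 197.90 = 6.973 mol
n/ν for B = 2.459/1 = 2.459
n/ν for Q = 6.973/2 = 3.487
Smallest n/ν is B → limiting reagent.
n(X) produced = (1/1) × 2.459 = 2.459 mol
Step 2:
n(X) available = 2.459 mol
n(T) = 70.15 / 61.40 = 1.143 mol
n/ν for X = 2.459/3 = 0.8197
n/ν for T = 1.143/2 = 0.5715
Smallest n/ν is T → limiting reagent.
n(G) = (2/2) × 1.143 = 1.143 mol

1.14 mol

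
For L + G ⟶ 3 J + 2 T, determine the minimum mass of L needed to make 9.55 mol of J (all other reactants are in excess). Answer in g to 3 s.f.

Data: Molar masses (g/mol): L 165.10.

n(J) = 9.550 mol
n(L) = (1/3) × 9.550 = 3.183 mol
mass = 3.183 × 165.10 = 525.5 g

526 g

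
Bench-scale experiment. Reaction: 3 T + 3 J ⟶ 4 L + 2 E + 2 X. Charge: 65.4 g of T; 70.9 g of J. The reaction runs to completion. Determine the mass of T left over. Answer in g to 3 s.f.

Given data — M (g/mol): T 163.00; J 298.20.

26.6 g

n(T) = 65.40 / 163.00 = 0.4012 mol
n(J) = 70.90 / 298.20 = 0.2378 mol
n/ν for T = 0.4012/3 = 0.1337
n/ν for J = 0.2378/3 = 0.07927
Smallest n/ν is J → limiting reagent.
T consumed = (3/3) × 0.2378 = 0.2378 mol
T remaining = 0.4012 − 0.2378 = 0.1634 mol
mass = 0.1634 × 163.00 = 26.63 g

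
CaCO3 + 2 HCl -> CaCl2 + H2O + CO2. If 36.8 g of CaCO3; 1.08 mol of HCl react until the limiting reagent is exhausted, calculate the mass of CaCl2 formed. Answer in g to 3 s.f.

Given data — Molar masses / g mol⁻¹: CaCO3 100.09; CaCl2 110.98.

40.8 g

n(CaCO3) = 36.80 / 100.09 = 0.3677 mol
n(HCl) = 1.080 mol
n/ν for CaCO3 = 0.3677/1 = 0.3677
n/ν for HCl = 1.080/2 = 0.5400
Smallest n/ν is CaCO3 → limiting reagent.
n(CaCl2) = (1/1) × 0.3677 = 0.3677 mol
mass = 0.3677 × 110.98 = 40.81 g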